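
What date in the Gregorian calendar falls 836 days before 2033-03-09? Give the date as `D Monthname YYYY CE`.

Counting 836 days back from JDN 2463666 reaches JDN 2462830, which is 24 November 2030 CE.

24 November 2030 CE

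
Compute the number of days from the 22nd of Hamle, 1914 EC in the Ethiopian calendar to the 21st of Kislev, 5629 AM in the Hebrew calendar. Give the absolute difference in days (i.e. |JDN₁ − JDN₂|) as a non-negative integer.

JDN of the first date = 2423265.
JDN of the second date = 2403672.
|2403672 − 2423265| = 19593.

19593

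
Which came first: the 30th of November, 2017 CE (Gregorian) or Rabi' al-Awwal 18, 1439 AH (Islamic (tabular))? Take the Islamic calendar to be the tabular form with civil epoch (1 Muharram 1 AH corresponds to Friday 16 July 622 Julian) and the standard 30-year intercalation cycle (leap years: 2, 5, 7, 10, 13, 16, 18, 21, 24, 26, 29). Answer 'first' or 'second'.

First date → JDN 2458088; second date → JDN 2458095.
JDN 2458088 < JDN 2458095, so the first date is earlier.

first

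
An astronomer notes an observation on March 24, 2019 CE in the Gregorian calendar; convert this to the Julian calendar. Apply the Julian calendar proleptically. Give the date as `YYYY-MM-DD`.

For dates in this range the Gregorian date is 13 days ahead of the Julian.
24 March 2019 Gregorian − 13 days → 11 March 2019 Julian.

2019-03-11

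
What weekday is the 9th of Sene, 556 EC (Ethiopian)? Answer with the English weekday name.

This is JDN 1927213 (5 June 564 Gregorian).
Since JDN mod 7 = 1 (0 = Monday), the day is Tuesday.

Tuesday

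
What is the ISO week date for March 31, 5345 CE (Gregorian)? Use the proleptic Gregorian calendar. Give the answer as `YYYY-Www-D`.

5345-W13-3

The weekday is Wednesday (ISO weekday 3).
That Wednesday belongs to ISO week 13 of ISO year 5345.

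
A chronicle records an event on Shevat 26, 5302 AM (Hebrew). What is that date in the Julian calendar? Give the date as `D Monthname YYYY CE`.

12 February 1542 CE

The source date corresponds to 22 February 1542 in the proleptic Gregorian calendar (JDN 2284316).
That day falls on 12 February 1542 CE in the Julian calendar.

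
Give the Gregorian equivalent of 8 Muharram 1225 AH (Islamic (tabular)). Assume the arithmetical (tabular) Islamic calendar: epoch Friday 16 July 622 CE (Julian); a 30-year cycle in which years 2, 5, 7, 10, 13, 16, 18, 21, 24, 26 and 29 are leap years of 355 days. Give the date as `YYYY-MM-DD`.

Julian Day Number of the source date = 2382192.
Converting JDN 2382192 to the Gregorian calendar gives 13 February 1810 CE.

1810-02-13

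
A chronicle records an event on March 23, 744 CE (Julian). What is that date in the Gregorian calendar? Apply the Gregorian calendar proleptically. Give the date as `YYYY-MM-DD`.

The Julian–Gregorian offset here is 4 days (Julian trailing).
23 March 744 Julian + 4 days → 27 March 744 Gregorian.

0744-03-27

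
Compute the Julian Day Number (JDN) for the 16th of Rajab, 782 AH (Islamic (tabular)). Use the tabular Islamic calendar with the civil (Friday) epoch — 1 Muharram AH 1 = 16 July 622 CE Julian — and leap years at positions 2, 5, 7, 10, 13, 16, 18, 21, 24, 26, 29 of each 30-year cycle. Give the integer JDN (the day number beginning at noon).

Equivalently 24 October 1380 (proleptic Gregorian).
JDN 2299161 is 15 October 1582 CE (Gregorian); the target day is −73769 days from there, so JDN = 2225392.

2225392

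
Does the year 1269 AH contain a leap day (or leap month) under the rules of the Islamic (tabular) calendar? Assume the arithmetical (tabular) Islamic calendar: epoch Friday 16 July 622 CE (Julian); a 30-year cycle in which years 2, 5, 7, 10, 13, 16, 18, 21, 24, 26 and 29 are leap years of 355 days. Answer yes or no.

Year 1269 AH is year 9 of its 30-year cycle; leap positions are 2, 5, 7, 10, 13, 16, 18, 21, 24, 26, 29, so it is a common year (354 days).

no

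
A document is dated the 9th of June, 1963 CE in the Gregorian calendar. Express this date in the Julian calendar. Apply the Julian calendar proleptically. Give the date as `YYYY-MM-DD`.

For dates in this range the Gregorian date is 13 days ahead of the Julian.
9 June 1963 Gregorian − 13 days → 27 May 1963 Julian.

1963-05-27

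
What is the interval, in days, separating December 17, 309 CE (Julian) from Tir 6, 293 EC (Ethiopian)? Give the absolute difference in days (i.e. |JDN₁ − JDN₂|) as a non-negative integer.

JDN of the first date = 1834271.
JDN of the second date = 1830999.
|1830999 − 1834271| = 3272.

3272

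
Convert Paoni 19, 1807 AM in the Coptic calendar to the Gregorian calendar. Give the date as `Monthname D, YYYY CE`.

June 26, 2091 CE

Julian Day Number of the source date = 2484959.
Converting JDN 2484959 to the Gregorian calendar gives 26 June 2091 CE.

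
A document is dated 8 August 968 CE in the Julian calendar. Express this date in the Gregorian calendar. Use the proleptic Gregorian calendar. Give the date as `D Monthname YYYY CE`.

At this point the Julian calendar is 5 days behind the Gregorian.
8 August 968 Julian + 5 days → 13 August 968 Gregorian.

13 August 968 CE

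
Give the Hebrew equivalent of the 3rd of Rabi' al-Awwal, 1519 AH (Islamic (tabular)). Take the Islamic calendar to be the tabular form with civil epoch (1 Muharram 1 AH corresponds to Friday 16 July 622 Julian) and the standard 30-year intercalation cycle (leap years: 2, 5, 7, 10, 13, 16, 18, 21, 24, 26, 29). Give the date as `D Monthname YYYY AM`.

Julian Day Number of the source date = 2486430.
Converting JDN 2486430 to the Hebrew calendar gives 4 Tammuz 5855 AM.

4 Tammuz 5855 AM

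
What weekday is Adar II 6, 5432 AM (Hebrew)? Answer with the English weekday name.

Saturday

Equivalently 5 March 1672 Gregorian, JDN 2331810.
2331810 ≡ 5 (mod 7); counting from Monday = 0 gives Saturday.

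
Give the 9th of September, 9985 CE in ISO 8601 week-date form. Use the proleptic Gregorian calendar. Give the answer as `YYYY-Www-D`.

9985-W37-1

The weekday is Monday (ISO weekday 1).
That Monday belongs to ISO week 37 of ISO year 9985.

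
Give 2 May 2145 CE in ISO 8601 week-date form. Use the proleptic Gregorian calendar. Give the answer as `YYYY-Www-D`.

The weekday is Sunday (ISO weekday 7).
That Sunday belongs to ISO week 17 of ISO year 2145.

2145-W17-7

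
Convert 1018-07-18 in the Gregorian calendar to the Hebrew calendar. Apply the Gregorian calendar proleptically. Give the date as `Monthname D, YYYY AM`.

Tammuz 26, 4778 AM

Julian Day Number of the source date = 2093075.
Converting JDN 2093075 to the Hebrew calendar gives 26 Tammuz 4778 AM.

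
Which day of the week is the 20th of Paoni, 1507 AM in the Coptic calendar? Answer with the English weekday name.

Saturday

In the Gregorian calendar this is 25 June 1791 (JDN 2375385).
2375385 ≡ 5 (mod 7); counting from Monday = 0 gives Saturday.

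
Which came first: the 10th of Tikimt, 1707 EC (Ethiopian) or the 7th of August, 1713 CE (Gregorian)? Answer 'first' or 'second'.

second

The two dates have Julian Day Numbers 2347376 and 2346939 respectively.
Since 2346939 < 2347376, the second date comes first.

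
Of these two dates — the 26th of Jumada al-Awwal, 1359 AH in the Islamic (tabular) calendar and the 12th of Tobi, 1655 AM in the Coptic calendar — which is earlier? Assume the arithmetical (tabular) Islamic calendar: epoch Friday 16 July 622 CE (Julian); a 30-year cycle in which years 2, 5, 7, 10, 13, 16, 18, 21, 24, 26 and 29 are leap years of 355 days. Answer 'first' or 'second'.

second

First date → JDN 2429813; second date → JDN 2429284.
JDN 2429284 < JDN 2429813, so the second date is earlier.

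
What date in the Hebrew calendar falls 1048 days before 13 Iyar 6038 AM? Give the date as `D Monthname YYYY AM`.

30 Sivan 6035 AM

Counting 1048 days back from JDN 2553209 reaches JDN 2552161, which is 30 Sivan 6035 AM.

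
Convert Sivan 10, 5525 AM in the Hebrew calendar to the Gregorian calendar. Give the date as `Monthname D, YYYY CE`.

Julian Day Number of the source date = 2365863.
Converting JDN 2365863 to the Gregorian calendar gives 30 May 1765 CE.

May 30, 1765 CE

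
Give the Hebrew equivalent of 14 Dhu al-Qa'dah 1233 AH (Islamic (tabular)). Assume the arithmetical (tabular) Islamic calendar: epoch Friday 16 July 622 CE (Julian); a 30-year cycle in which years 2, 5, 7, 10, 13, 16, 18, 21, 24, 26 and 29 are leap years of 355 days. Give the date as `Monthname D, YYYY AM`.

Julian Day Number of the source date = 2385328.
Converting JDN 2385328 to the Hebrew calendar gives 14 Elul 5578 AM.

Elul 14, 5578 AM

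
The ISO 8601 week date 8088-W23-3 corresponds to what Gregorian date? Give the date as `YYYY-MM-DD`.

8088-06-02

ISO week 1 of 8088 is the week containing the first Thursday of 8088.
Week 23, day 3 (Wednesday) lands on 8088-06-02.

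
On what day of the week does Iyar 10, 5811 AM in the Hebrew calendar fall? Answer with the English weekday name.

In the Gregorian calendar this is 22 April 2051 (JDN 2470284).
2470284 ≡ 5 (mod 7); counting from Monday = 0 gives Saturday.

Saturday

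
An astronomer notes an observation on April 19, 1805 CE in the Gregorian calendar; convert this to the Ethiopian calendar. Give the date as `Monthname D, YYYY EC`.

Both dates share Julian Day Number 2380431; in the Ethiopian calendar that is 12 Miyazya 1797 EC.

Miyazya 12, 1797 EC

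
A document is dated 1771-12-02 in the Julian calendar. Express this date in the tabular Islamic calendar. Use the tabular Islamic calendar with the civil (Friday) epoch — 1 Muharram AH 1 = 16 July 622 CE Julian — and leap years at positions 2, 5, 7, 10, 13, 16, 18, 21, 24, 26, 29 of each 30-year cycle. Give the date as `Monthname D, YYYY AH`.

Ramadan 6, 1185 AH

Julian Day Number of the source date = 2368251.
Converting JDN 2368251 to the tabular Islamic calendar gives 6 Ramadan 1185 AH.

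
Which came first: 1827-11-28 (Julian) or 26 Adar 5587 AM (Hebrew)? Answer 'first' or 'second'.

Converting both to JDN: 2388701 vs 2388441; the smaller is the second.

second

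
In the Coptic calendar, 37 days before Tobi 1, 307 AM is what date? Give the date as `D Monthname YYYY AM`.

24 Hathor 307 AM

Counting 37 days back from JDN 1936916 reaches JDN 1936879, which is 24 Hathor 307 AM.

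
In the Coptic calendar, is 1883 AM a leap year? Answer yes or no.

1883 mod 4 = 3; in the Coptic calendar a year is leap when year mod 4 = 3, so it is a leap year.

yes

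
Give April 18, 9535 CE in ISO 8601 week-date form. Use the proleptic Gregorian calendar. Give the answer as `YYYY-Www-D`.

9535-W16-4

The weekday is Thursday (ISO weekday 4).
That Thursday belongs to ISO week 16 of ISO year 9535.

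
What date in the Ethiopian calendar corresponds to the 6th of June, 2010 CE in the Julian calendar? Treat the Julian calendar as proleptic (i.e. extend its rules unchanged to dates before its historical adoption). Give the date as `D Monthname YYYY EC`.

12 Sene 2002 EC

Both dates share Julian Day Number 2455367; in the Ethiopian calendar that is 12 Sene 2002 EC.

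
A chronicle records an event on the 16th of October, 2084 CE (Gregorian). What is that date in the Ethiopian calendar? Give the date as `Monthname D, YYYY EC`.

Tikimt 6, 2077 EC

Julian Day Number of the source date = 2482515.
Converting JDN 2482515 to the Ethiopian calendar gives 6 Tikimt 2077 EC.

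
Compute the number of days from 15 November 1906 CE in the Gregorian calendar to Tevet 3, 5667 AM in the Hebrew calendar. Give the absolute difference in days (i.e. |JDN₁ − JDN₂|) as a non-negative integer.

35

JDN of the first date = 2417530.
JDN of the second date = 2417565.
|2417565 − 2417530| = 35.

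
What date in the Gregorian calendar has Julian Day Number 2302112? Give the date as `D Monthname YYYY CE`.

Counting from JDN 2299161 = 15 Oct 1582 gives an offset of 2951 days.

13 November 1590 CE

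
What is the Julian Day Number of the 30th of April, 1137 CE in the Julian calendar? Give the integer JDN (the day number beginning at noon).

2136467

In the proleptic Gregorian calendar the same day is 7 May 1137.
JDN 2299161 is 15 October 1582 CE (Gregorian); the target day is −162694 days from there, so JDN = 2136467.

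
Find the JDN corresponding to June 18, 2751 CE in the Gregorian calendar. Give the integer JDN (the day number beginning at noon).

JDN 2299161 is 15 October 1582 CE (Gregorian); the target day is +426849 days from there, so JDN = 2726010.

2726010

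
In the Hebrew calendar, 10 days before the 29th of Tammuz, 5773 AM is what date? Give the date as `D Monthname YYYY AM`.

19 Tammuz 5773 AM

JDN of the 29th of Tammuz, 5773 AM = 2456481.
2456481 − 10 = 2456471.
JDN 2456471 in the Hebrew calendar is 19 Tammuz 5773 AM.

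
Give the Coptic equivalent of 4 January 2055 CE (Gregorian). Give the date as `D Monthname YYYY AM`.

26 Koiak 1771 AM

Both dates share Julian Day Number 2471637; in the Coptic calendar that is 26 Koiak 1771 AM.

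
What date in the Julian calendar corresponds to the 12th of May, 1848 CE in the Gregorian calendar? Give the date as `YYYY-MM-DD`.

The Julian–Gregorian offset here is 12 days (Julian trailing).
12 May 1848 Gregorian − 12 days → 30 April 1848 Julian.

1848-04-30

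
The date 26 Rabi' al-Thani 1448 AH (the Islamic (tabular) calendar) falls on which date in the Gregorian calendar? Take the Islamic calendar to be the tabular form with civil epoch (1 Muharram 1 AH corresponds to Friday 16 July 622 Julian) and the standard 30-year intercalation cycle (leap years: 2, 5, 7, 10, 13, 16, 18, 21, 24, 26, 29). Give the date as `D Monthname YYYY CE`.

Both dates share Julian Day Number 2461323; in the Gregorian calendar that is 9 October 2026 CE.

9 October 2026 CE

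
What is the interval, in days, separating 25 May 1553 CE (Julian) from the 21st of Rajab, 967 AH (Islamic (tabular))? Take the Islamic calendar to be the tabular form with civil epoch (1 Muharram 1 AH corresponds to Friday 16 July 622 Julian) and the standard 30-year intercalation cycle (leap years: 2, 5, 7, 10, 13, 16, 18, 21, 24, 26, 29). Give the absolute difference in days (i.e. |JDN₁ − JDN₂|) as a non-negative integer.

2519

JDN of the first date = 2288436.
JDN of the second date = 2290955.
|2290955 − 2288436| = 2519.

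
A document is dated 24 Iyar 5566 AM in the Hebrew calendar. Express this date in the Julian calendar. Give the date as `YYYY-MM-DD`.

Both dates share Julian Day Number 2380819; in the Julian calendar that is 30 April 1806 CE.

1806-04-30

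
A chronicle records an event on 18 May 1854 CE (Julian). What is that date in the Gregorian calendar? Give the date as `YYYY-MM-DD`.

At this point the Julian calendar is 12 days behind the Gregorian.
18 May 1854 Julian + 12 days → 30 May 1854 Gregorian.

1854-05-30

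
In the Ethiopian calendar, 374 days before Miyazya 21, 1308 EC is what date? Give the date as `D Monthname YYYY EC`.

13 Miyazya 1307 EC

Counting 374 days back from JDN 2201833 reaches JDN 2201459, which is 13 Miyazya 1307 EC.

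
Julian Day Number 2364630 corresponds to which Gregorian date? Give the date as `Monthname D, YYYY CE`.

January 13, 1762 CE

Counting from JDN 2299161 = 15 Oct 1582 gives an offset of 65469 days.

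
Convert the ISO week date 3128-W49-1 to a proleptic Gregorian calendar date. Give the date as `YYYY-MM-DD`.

3128-12-03

ISO week 1 of 3128 is the week containing the first Thursday of 3128.
Week 49, day 1 (Monday) lands on 3128-12-03.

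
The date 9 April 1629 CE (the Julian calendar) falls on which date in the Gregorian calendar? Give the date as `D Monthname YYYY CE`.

19 April 1629 CE

For dates in this range the Gregorian date is 10 days ahead of the Julian.
9 April 1629 Julian + 10 days → 19 April 1629 Gregorian.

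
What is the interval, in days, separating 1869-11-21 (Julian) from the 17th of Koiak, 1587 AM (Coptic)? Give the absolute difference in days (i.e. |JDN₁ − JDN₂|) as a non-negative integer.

First date → JDN 2404035; second date → JDN 2404422.
The interval is |2404035 − 2404422| = 387 days.

387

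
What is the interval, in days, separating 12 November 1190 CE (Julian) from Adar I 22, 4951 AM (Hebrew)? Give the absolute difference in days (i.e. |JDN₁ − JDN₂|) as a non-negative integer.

98

JDN of the first date = 2156021.
JDN of the second date = 2156119.
|2156119 − 2156021| = 98.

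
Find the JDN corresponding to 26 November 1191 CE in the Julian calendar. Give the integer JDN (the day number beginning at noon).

In the proleptic Gregorian calendar the same day is 3 December 1191.
JDN 2451545 is 1 January 2000 CE (Gregorian); the target day is −295145 days from there, so JDN = 2156400.

2156400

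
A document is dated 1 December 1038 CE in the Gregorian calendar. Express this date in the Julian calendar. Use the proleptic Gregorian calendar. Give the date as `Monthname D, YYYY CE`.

For dates in this range the Gregorian date is 6 days ahead of the Julian.
1 December 1038 Gregorian − 6 days → 25 November 1038 Julian.

November 25, 1038 CE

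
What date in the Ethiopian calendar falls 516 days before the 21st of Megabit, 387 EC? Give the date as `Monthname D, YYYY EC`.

Tikimt 20, 386 EC

The starting date is JDN 1865407; 1865407 − 516 = 1864891.
JDN 1864891 corresponds to Tikimt 20, 386 EC.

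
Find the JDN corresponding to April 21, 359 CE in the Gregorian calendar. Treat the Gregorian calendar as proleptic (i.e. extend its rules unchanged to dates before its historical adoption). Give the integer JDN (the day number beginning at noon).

1852292

JDN 2299161 is 15 October 1582 CE (Gregorian); the target day is −446869 days from there, so JDN = 1852292.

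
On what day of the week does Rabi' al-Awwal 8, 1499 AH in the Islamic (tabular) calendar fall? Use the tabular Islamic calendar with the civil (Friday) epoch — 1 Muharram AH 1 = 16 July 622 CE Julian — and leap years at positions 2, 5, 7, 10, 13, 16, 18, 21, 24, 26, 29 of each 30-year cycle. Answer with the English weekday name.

This is JDN 2479347 (13 February 2076 Gregorian).
2479347 ≡ 3 (mod 7); counting from Monday = 0 gives Thursday.

Thursday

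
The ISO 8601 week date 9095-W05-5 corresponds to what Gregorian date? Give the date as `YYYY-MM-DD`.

9095-02-01

ISO week 1 of 9095 is the week containing the first Thursday of 9095.
Week 5, day 5 (Friday) lands on 9095-02-01.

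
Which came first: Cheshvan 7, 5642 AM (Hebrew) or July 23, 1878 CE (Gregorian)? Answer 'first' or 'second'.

second

First date → JDN 2408384; second date → JDN 2407189.
JDN 2407189 < JDN 2408384, so the second date is earlier.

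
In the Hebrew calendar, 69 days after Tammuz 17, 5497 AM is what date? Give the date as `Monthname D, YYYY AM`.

Elul 27, 5497 AM

JDN of Tammuz 17, 5497 AM = 2355683.
2355683 + 69 = 2355752.
JDN 2355752 in the Hebrew calendar is Elul 27, 5497 AM.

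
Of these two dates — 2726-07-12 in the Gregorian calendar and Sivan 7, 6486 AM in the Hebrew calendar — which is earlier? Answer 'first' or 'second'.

The two dates have Julian Day Numbers 2716903 and 2716861 respectively.
Since 2716861 < 2716903, the second date comes first.

second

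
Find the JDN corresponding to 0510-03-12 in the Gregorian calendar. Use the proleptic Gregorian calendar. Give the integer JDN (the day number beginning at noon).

JDN 2451545 is 1 January 2000 CE (Gregorian); the target day is −544141 days from there, so JDN = 1907404.

1907404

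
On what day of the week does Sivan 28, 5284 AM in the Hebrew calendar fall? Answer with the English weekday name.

In the proleptic Gregorian calendar this is 9 June 1524 (JDN 2277849).
2277849 ≡ 0 (mod 7); counting from Monday = 0 gives Monday.

Monday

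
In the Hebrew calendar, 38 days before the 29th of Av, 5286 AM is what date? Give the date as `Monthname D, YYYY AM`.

Tammuz 20, 5286 AM

The starting date is JDN 2278649; 2278649 − 38 = 2278611.
JDN 2278611 corresponds to Tammuz 20, 5286 AM.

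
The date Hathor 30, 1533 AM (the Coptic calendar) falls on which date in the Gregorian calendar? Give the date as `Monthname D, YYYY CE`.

December 8, 1816 CE

Both dates share Julian Day Number 2384682; in the Gregorian calendar that is 8 December 1816 CE.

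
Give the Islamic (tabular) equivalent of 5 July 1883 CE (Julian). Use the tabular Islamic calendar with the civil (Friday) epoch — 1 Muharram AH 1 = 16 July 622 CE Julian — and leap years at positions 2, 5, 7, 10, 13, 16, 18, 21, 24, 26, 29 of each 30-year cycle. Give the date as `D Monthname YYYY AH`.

Both dates share Julian Day Number 2409009; in the tabular Islamic calendar that is 12 Ramadan 1300 AH.

12 Ramadan 1300 AH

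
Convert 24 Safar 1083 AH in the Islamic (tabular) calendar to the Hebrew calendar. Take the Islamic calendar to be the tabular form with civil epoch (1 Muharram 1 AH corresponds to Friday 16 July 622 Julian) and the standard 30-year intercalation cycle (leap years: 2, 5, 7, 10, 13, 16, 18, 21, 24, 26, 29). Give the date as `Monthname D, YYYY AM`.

Sivan 26, 5432 AM

Julian Day Number of the source date = 2331918.
Converting JDN 2331918 to the Hebrew calendar gives 26 Sivan 5432 AM.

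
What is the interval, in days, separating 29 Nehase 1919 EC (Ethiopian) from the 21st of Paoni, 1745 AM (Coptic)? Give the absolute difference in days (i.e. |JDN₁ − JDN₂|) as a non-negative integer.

JDN of the first date = 2425128.
JDN of the second date = 2462316.
|2462316 − 2425128| = 37188.

37188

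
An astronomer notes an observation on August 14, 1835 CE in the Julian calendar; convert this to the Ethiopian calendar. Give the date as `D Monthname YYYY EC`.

Both dates share Julian Day Number 2391517; in the Ethiopian calendar that is 21 Nehase 1827 EC.

21 Nehase 1827 EC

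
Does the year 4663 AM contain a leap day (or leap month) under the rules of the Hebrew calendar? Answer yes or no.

yes

Hebrew year 4663 is year 8 of its 19-year Metonic cycle; leap years are at positions 3, 6, 8, 11, 14, 17, 19, so it is a leap year (13 months).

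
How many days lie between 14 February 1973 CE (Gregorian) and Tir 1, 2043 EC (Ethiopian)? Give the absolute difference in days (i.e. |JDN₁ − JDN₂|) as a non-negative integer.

First date → JDN 2441728; second date → JDN 2470181.
The interval is |2441728 − 2470181| = 28453 days.

28453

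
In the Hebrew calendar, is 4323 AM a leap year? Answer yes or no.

Hebrew year 4323 is year 10 of its 19-year Metonic cycle; leap years are at positions 3, 6, 8, 11, 14, 17, 19, so it is a common year (12 months).

no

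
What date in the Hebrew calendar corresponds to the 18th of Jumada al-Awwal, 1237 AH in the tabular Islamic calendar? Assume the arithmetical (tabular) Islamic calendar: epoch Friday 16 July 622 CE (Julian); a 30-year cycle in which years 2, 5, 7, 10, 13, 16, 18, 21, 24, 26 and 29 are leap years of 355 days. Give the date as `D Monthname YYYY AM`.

19 Shevat 5582 AM

Julian Day Number of the source date = 2386572.
Converting JDN 2386572 to the Hebrew calendar gives 19 Shevat 5582 AM.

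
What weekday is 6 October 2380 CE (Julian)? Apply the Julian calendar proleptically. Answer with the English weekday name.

This is JDN 2590632 (22 October 2380 Gregorian).
Since JDN mod 7 = 2 (0 = Monday), the day is Wednesday.

Wednesday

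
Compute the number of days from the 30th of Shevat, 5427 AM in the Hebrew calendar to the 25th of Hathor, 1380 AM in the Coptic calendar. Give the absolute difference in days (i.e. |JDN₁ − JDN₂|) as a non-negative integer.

1180

JDN of the first date = 2329974.
JDN of the second date = 2328794.
|2328794 − 2329974| = 1180.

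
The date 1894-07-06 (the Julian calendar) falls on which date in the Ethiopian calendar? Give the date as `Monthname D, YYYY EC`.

Hamle 12, 1886 EC

The source date corresponds to 18 July 1894 in the Gregorian calendar (JDN 2413028).
That day falls on 12 Hamle 1886 EC in the Ethiopian calendar.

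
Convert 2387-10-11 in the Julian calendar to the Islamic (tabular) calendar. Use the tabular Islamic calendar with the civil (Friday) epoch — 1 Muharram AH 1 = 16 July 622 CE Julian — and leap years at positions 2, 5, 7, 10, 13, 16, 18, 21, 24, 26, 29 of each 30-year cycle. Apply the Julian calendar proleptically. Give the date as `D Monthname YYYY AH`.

Both dates share Julian Day Number 2593193; in the tabular Islamic calendar that is 13 Jumada al-Thani 1820 AH.

13 Jumada al-Thani 1820 AH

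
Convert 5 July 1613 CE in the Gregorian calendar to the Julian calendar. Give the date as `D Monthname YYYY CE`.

At this point the Julian calendar is 10 days behind the Gregorian.
5 July 1613 Gregorian − 10 days → 25 June 1613 Julian.

25 June 1613 CE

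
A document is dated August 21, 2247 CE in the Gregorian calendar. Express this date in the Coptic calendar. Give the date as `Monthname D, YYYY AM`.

Both dates share Julian Day Number 2541992; in the Coptic calendar that is 13 Mesori 1963 AM.

Mesori 13, 1963 AM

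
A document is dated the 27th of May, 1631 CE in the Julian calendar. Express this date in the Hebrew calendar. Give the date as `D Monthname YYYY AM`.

6 Sivan 5391 AM

Julian Day Number of the source date = 2316927.
Converting JDN 2316927 to the Hebrew calendar gives 6 Sivan 5391 AM.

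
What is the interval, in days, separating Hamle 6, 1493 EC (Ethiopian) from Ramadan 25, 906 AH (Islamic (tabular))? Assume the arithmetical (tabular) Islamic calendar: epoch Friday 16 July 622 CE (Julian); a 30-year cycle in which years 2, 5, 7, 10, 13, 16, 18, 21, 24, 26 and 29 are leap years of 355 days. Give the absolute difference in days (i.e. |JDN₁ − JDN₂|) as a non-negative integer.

JDN of the first date = 2269479.
JDN of the second date = 2269402.
|2269402 − 2269479| = 77.

77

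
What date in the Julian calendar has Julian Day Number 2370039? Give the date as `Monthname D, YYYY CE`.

JDN 2370039 is 4 November 1776 in the Gregorian calendar.
In the Julian calendar that day is October 24, 1776 CE.

October 24, 1776 CE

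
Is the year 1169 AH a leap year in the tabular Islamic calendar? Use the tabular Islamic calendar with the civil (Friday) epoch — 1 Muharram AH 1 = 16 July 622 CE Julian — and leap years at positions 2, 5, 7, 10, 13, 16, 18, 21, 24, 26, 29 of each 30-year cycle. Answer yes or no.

yes

Year 1169 AH is year 29 of its 30-year cycle; leap positions are 2, 5, 7, 10, 13, 16, 18, 21, 24, 26, 29, so it is a leap year (355 days).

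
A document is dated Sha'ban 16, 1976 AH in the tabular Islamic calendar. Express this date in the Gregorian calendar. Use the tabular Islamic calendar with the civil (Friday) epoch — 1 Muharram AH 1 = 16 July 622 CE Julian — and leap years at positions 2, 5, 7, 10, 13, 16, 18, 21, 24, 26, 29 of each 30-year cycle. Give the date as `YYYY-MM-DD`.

2539-05-06

Julian Day Number of the source date = 2648536.
Converting JDN 2648536 to the Gregorian calendar gives 6 May 2539 CE.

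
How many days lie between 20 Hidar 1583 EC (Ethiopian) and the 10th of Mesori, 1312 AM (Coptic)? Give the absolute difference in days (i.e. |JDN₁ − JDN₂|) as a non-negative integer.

First date → JDN 2302125; second date → JDN 2304212.
The interval is |2302125 − 2304212| = 2087 days.

2087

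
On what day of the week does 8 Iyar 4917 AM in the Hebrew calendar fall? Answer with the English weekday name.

In the proleptic Gregorian calendar this is 27 April 1157 (JDN 2143762).
JDN 2143762 mod 7 = 5, and JDN 0 was a Monday, so this is a Saturday.

Saturday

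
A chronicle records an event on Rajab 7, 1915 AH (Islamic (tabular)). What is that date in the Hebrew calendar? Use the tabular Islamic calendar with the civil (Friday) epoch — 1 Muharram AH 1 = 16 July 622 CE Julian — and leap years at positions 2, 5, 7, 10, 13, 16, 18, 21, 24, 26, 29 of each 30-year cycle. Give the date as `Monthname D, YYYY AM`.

Shevat 8, 6240 AM

Both dates share Julian Day Number 2626881; in the Hebrew calendar that is 8 Shevat 6240 AM.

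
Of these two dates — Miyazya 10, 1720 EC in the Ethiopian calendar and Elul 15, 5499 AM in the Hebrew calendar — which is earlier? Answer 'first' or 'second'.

first

First date → JDN 2352305; second date → JDN 2356477.
JDN 2352305 < JDN 2356477, so the first date is earlier.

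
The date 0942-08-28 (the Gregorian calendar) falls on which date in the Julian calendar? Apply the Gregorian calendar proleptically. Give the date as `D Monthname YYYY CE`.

For dates in this range the Gregorian date is 5 days ahead of the Julian.
28 August 942 Gregorian − 5 days → 23 August 942 Julian.

23 August 942 CE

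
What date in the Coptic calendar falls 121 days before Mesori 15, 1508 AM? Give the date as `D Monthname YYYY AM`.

14 Parmouti 1508 AM

The starting date is JDN 2375806; 2375806 − 121 = 2375685.
JDN 2375685 corresponds to 14 Parmouti 1508 AM.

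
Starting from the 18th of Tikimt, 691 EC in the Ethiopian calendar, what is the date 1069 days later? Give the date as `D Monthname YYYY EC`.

JDN of the 18th of Tikimt, 691 EC = 1976290.
1976290 + 1069 = 1977359.
JDN 1977359 in the Ethiopian calendar is 21 Meskerem 694 EC.

21 Meskerem 694 EC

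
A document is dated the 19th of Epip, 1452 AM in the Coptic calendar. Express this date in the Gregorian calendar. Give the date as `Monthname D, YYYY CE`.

Julian Day Number of the source date = 2355326.
Converting JDN 2355326 to the Gregorian calendar gives 24 July 1736 CE.

July 24, 1736 CE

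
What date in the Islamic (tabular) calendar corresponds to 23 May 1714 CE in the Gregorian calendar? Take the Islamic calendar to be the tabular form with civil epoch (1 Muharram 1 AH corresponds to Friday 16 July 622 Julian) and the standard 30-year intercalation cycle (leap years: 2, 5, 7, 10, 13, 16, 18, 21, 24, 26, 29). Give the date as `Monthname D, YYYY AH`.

Jumada al-Awwal 9, 1126 AH

Both dates share Julian Day Number 2347228; in the tabular Islamic calendar that is 9 Jumada al-Awwal 1126 AH.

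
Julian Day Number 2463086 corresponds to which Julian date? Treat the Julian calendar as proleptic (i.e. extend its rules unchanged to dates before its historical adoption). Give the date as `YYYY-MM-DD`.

The Gregorian equivalent of JDN 2463086 is 7 August 2031.
In the Julian calendar that day is 2031-07-25.

2031-07-25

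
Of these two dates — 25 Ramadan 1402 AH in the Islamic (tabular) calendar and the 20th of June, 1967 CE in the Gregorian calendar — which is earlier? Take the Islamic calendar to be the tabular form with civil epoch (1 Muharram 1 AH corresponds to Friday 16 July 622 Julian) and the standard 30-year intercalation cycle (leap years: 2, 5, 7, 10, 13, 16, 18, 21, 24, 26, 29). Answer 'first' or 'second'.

First date → JDN 2445168; second date → JDN 2439662.
JDN 2439662 < JDN 2445168, so the second date is earlier.

second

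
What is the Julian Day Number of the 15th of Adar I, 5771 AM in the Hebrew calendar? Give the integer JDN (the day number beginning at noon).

2455612

Equivalently 19 February 2011 (Gregorian).
JDN 2451545 is 1 January 2000 CE (Gregorian); the target day is +4067 days from there, so JDN = 2455612.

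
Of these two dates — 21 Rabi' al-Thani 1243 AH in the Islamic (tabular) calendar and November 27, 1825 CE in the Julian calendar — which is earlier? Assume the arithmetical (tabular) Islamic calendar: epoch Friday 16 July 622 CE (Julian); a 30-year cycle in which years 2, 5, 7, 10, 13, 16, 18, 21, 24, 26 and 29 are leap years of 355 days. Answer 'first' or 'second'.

The two dates have Julian Day Numbers 2388672 and 2387970 respectively.
Since 2387970 < 2388672, the second date comes first.

second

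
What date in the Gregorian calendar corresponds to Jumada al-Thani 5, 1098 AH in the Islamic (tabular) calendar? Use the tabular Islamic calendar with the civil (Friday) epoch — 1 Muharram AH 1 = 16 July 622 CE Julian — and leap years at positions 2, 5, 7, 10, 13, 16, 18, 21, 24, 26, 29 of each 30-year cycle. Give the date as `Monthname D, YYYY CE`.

April 18, 1687 CE

Both dates share Julian Day Number 2337332; in the Gregorian calendar that is 18 April 1687 CE.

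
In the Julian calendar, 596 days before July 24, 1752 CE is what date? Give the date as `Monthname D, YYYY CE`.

December 6, 1750 CE

The starting date is JDN 2361181; 2361181 − 596 = 2360585.
JDN 2360585 corresponds to December 6, 1750 CE.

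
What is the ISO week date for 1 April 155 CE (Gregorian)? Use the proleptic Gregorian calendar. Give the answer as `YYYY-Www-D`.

0155-W14-2

The weekday is Tuesday (ISO weekday 2).
That Tuesday belongs to ISO week 14 of ISO year 155.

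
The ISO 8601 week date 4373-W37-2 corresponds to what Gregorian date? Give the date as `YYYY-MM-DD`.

ISO week 1 of 4373 is the week containing the first Thursday of 4373.
Week 37, day 2 (Tuesday) lands on 4373-09-11.

4373-09-11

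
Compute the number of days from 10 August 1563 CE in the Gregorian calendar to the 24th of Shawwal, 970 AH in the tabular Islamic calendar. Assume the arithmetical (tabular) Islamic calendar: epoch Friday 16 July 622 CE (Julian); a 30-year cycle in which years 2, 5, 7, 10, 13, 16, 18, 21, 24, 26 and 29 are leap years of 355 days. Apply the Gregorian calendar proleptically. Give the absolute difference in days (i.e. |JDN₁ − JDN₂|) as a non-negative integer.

45

JDN of the first date = 2292155.
JDN of the second date = 2292110.
|2292110 − 2292155| = 45.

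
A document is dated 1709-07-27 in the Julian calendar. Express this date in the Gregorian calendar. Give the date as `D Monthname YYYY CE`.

7 August 1709 CE

For dates in this range the Gregorian date is 11 days ahead of the Julian.
27 July 1709 Julian + 11 days → 7 August 1709 Gregorian.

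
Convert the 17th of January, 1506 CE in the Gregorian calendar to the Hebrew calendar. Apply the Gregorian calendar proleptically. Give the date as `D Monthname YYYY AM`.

Both dates share Julian Day Number 2271131; in the Hebrew calendar that is 12 Shevat 5266 AM.

12 Shevat 5266 AM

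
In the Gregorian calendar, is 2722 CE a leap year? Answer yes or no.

no

2722 is not divisible by 4, so it is a common year.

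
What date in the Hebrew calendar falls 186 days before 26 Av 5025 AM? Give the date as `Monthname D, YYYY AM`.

Shevat 17, 5025 AM

JDN of 26 Av 5025 AM = 2183320.
2183320 − 186 = 2183134.
JDN 2183134 in the Hebrew calendar is Shevat 17, 5025 AM.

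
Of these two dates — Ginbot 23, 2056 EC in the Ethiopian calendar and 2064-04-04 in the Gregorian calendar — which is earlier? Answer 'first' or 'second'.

The two dates have Julian Day Numbers 2475072 and 2475015 respectively.
Since 2475015 < 2475072, the second date comes first.

second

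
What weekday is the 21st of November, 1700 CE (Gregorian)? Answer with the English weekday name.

Sunday

JDN 2342297 mod 7 = 6, and JDN 0 was a Monday, so this is a Sunday.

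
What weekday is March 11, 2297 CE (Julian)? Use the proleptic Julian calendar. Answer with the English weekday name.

In the Gregorian calendar this is 26 March 2297 (JDN 2560107).
2560107 ≡ 4 (mod 7); counting from Monday = 0 gives Friday.

Friday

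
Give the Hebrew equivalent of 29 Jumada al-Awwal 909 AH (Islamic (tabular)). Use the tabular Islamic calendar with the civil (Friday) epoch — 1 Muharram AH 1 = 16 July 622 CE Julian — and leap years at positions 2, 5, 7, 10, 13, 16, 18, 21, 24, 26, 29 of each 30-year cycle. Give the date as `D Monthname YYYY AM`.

The source date corresponds to 29 November 1503 in the proleptic Gregorian calendar (JDN 2270351).
That day falls on 1 Kislev 5264 AM in the Hebrew calendar.

1 Kislev 5264 AM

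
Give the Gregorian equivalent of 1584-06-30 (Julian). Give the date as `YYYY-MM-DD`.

For dates in this range the Gregorian date is 10 days ahead of the Julian.
30 June 1584 Julian + 10 days → 10 July 1584 Gregorian.

1584-07-10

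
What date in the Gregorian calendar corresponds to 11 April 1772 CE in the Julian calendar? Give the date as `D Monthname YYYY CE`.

22 April 1772 CE

At this point the Julian calendar is 11 days behind the Gregorian.
11 April 1772 Julian + 11 days → 22 April 1772 Gregorian.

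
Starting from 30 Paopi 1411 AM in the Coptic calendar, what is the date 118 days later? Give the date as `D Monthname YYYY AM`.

JDN of 30 Paopi 1411 AM = 2340091.
2340091 + 118 = 2340209.
JDN 2340209 in the Coptic calendar is 28 Meshir 1411 AM.

28 Meshir 1411 AM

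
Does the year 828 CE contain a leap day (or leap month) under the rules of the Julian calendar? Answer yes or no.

828 mod 4 = 0, so it is a leap year in the Julian calendar.

yes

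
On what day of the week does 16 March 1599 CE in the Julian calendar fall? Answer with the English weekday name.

This is JDN 2305167 (26 March 1599 Gregorian).
Since JDN mod 7 = 4 (0 = Monday), the day is Friday.

Friday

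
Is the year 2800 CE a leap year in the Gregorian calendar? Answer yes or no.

yes

2800 is divisible by 4; 2800 is divisible by 100 but also by 400, so it is a leap year.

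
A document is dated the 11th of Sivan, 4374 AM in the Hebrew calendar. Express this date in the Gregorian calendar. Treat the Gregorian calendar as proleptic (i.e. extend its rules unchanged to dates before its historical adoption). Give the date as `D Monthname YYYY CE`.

Both dates share Julian Day Number 1945466; in the Gregorian calendar that is 28 May 614 CE.

28 May 614 CE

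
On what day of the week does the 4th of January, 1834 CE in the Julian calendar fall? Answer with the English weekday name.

This is JDN 2390930 (16 January 1834 Gregorian).
JDN 2390930 mod 7 = 3, and JDN 0 was a Monday, so this is a Thursday.

Thursday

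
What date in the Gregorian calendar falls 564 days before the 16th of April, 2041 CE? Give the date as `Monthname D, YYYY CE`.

The starting date is JDN 2466626; 2466626 − 564 = 2466062.
JDN 2466062 corresponds to September 30, 2039 CE.

September 30, 2039 CE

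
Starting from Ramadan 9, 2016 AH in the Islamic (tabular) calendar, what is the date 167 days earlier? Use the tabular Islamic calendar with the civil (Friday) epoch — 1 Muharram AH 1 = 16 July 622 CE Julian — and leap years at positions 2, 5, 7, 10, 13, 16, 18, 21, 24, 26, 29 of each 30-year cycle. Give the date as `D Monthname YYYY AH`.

JDN of Ramadan 9, 2016 AH = 2662733.
2662733 − 167 = 2662566.
JDN 2662566 in the tabular Islamic calendar is 19 Rabi' al-Awwal 2016 AH.

19 Rabi' al-Awwal 2016 AH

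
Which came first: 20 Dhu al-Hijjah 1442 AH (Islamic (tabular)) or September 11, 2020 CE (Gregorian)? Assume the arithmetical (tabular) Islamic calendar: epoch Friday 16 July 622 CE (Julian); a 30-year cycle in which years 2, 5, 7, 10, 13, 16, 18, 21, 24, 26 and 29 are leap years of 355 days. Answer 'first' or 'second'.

Converting both to JDN: 2459426 vs 2459104; the smaller is the second.

second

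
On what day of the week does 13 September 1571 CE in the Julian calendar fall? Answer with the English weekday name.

In the proleptic Gregorian calendar this is 23 September 1571 (JDN 2295121).
2295121 ≡ 3 (mod 7); counting from Monday = 0 gives Thursday.

Thursday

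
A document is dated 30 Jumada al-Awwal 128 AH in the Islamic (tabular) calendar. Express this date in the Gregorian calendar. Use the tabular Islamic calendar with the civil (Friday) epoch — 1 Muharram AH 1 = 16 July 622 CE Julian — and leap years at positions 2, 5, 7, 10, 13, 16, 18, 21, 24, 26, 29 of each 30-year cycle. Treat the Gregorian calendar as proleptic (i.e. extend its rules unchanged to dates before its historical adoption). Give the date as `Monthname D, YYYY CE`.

Both dates share Julian Day Number 1993592; in the Gregorian calendar that is 3 March 746 CE.

March 3, 746 CE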